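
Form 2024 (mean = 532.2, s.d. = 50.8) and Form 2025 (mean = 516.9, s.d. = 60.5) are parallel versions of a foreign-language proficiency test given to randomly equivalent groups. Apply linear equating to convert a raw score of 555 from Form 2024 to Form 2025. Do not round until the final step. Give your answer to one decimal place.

544.1

Linear equating: y = (SD_Y/SD_X)(x − M_X) + M_Y
y = (60.5/50.8)(555 − 532.2) + 516.9
y = 1.190945 × 22.8 + 516.9 = 27.1535 + 516.9 = 544.1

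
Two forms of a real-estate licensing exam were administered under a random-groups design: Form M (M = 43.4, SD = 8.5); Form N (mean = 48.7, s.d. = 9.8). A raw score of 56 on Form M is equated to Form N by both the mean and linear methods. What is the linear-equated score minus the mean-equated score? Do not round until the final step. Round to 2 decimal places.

Mean-equated: 56 + (48.7 − 43.4) = 61.30
Linear-equated: (9.8/8.5)(56 − 43.4) + 48.7 = 63.227
Difference = 63.227 − 61.30 = 1.93

1.93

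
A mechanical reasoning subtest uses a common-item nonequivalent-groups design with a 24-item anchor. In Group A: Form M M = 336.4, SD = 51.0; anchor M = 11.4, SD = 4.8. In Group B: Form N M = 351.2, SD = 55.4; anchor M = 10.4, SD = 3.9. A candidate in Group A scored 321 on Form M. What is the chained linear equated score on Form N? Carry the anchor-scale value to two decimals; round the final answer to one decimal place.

344.8

Form M → anchor (Group A): v = (4.8/51.0)(321 − 336.4) + 11.4 = 9.95
anchor → Form N (Group B): y = (55.4/3.9)(9.95 − 10.4) + 351.2 = 344.8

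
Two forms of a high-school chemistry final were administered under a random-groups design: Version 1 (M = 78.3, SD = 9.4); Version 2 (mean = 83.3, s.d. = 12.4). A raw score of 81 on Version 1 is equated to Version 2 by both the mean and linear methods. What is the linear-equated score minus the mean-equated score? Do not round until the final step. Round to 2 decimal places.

Mean-equated: 81 + (83.3 − 78.3) = 86.00
Linear-equated: (12.4/9.4)(81 − 78.3) + 83.3 = 86.862
Difference = 86.862 − 86.00 = 0.86

0.86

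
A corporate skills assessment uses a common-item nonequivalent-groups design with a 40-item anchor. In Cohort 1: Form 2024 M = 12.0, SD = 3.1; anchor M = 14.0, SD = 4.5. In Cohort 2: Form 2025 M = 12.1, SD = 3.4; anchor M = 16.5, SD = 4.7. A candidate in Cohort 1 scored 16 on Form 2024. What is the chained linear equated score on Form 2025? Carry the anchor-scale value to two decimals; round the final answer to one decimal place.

Form 2024 → anchor (Cohort 1): v = (4.5/3.1)(16 − 12.0) + 14.0 = 19.81
anchor → Form 2025 (Cohort 2): y = (3.4/4.7)(19.81 − 16.5) + 12.1 = 14.5

14.5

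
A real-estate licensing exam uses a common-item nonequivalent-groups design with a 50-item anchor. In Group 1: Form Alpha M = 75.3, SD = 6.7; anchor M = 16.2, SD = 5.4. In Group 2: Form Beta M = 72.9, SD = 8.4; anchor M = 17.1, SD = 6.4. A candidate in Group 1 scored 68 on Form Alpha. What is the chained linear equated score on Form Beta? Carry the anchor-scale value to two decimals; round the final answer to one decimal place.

Form Alpha → anchor (Group 1): v = (5.4/6.7)(68 − 75.3) + 16.2 = 10.32
anchor → Form Beta (Group 2): y = (8.4/6.4)(10.32 − 17.1) + 72.9 = 64.0

64.0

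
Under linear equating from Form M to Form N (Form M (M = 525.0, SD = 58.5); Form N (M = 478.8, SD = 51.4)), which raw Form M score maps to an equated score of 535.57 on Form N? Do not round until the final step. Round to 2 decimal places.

Invert y = (SD_Y/SD_X)(x − M_X) + M_Y:
x = (SD_X/SD_Y)(y − M_Y) + M_X = (58.5/51.4)(535.57 − 478.8) + 525.0
x = 1.138132 × 56.770 + 525.0 = 589.61

589.61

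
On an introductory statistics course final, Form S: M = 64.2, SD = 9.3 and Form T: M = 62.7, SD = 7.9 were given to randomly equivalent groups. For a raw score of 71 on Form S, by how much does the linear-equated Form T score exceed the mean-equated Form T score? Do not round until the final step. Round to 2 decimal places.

Mean-equated: 71 + (62.7 − 64.2) = 69.50
Linear-equated: (7.9/9.3)(71 − 64.2) + 62.7 = 68.476
Difference = 68.476 − 69.50 = -1.02

-1.02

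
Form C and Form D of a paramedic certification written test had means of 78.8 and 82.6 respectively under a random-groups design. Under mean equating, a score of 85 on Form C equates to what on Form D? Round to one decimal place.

Mean equating: y = x + (M_Y − M_X) = 85 + (82.6 − 78.8) = 88.8

88.8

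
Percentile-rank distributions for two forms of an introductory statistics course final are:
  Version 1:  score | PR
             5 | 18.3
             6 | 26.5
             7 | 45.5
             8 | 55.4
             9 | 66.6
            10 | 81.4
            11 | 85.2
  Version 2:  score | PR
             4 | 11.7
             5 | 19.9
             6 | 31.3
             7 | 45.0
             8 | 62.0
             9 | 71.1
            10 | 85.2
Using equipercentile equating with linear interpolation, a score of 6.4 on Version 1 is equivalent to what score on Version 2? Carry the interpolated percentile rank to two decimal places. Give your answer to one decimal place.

PR of 6.4 on Version 1: 26.5 + (6.4 − 6)/(7 − 6) × (45.5 − 26.5) = 34.10
On Version 2, PR 34.10 falls between score 6 (PR 31.3) and 7 (PR 45.0).
Interpolate: 6 + (34.10 − 31.3)/(45.0 − 31.3) × (7 − 6) = 6.2

6.2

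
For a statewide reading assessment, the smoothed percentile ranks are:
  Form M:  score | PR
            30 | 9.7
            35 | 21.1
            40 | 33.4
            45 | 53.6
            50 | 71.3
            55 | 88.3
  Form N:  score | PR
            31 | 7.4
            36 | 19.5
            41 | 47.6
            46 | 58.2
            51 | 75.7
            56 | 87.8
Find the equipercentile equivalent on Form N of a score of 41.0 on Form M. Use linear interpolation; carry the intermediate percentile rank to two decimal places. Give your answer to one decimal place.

PR of 41.0 on Form M: 33.4 + (41.0 − 40)/(45 − 40) × (53.6 − 33.4) = 37.44
On Form N, PR 37.44 falls between score 36 (PR 19.5) and 41 (PR 47.6).
Interpolate: 36 + (37.44 − 19.5)/(47.6 − 19.5) × (41 − 36) = 39.2

39.2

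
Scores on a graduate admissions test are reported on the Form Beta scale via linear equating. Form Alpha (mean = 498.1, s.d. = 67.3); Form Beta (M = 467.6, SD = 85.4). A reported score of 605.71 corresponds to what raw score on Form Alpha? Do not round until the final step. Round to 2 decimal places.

606.94

Invert y = (SD_Y/SD_X)(x − M_X) + M_Y:
x = (SD_X/SD_Y)(y − M_Y) + M_X = (67.3/85.4)(605.71 − 467.6) + 498.1
x = 0.788056 × 138.110 + 498.1 = 606.94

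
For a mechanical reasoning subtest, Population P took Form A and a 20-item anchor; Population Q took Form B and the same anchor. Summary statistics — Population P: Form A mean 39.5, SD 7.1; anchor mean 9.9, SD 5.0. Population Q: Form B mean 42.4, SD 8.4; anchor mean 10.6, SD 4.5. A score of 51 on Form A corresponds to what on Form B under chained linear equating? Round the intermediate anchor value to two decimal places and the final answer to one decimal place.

Form A → anchor (Population P): v = (5.0/7.1)(51 − 39.5) + 9.9 = 18.00
anchor → Form B (Population Q): y = (8.4/4.5)(18.00 − 10.6) + 42.4 = 56.2

56.2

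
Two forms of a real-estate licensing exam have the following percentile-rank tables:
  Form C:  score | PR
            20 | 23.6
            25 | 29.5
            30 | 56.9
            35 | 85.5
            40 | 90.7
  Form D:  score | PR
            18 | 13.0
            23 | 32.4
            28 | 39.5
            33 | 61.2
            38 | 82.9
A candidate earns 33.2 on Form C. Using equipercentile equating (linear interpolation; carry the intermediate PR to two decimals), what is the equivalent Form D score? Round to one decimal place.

PR of 33.2 on Form C: 56.9 + (33.2 − 30)/(35 − 30) × (85.5 − 56.9) = 75.20
On Form D, PR 75.20 falls between score 33 (PR 61.2) and 38 (PR 82.9).
Interpolate: 33 + (75.20 − 61.2)/(82.9 − 61.2) × (38 − 33) = 36.2

36.2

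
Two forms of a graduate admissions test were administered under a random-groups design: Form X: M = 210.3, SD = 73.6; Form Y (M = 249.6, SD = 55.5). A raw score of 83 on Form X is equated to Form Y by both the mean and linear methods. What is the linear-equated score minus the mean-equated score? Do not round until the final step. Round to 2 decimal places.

Mean-equated: 83 + (249.6 − 210.3) = 122.30
Linear-equated: (55.5/73.6)(83 − 210.3) + 249.6 = 153.606
Difference = 153.606 − 122.30 = 31.31

31.31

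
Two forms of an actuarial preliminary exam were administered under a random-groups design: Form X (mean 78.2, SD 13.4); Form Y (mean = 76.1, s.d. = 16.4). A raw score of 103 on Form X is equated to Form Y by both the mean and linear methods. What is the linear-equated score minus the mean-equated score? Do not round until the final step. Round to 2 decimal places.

Mean-equated: 103 + (76.1 − 78.2) = 100.90
Linear-equated: (16.4/13.4)(103 − 78.2) + 76.1 = 106.452
Difference = 106.452 − 100.90 = 5.55

5.55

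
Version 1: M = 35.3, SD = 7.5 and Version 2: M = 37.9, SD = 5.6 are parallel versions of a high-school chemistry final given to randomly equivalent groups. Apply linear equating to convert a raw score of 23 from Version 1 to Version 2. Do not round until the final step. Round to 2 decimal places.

28.72

Linear equating: y = (SD_Y/SD_X)(x − M_X) + M_Y
y = (5.6/7.5)(23 − 35.3) + 37.9
y = 0.746667 × -12.3 + 37.9 = -9.1840 + 37.9 = 28.72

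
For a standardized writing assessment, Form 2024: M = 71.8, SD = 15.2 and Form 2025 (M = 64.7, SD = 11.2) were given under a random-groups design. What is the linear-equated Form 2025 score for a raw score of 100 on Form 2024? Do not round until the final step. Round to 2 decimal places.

85.48

Linear equating: y = (SD_Y/SD_X)(x − M_X) + M_Y
y = (11.2/15.2)(100 − 71.8) + 64.7
y = 0.736842 × 28.2 + 64.7 = 20.7789 + 64.7 = 85.48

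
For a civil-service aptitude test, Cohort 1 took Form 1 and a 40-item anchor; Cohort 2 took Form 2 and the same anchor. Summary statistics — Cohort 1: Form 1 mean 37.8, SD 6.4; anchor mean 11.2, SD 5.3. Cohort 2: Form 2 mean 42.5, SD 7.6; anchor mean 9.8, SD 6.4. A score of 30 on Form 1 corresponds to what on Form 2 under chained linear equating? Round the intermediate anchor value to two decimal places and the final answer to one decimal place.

36.5

Form 1 → anchor (Cohort 1): v = (5.3/6.4)(30 − 37.8) + 11.2 = 4.74
anchor → Form 2 (Cohort 2): y = (7.6/6.4)(4.74 − 9.8) + 42.5 = 36.5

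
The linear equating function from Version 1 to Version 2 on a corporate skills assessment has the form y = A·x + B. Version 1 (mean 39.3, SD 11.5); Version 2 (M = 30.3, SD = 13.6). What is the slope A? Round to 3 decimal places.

1.183

A = SD_Y / SD_X = 13.6 / 11.5 = 1.183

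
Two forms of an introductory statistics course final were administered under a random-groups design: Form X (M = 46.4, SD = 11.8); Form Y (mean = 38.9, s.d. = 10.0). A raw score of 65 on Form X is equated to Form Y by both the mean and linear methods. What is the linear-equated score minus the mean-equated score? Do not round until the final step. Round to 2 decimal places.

Mean-equated: 65 + (38.9 − 46.4) = 57.50
Linear-equated: (10.0/11.8)(65 − 46.4) + 38.9 = 54.663
Difference = 54.663 − 57.50 = -2.84

-2.84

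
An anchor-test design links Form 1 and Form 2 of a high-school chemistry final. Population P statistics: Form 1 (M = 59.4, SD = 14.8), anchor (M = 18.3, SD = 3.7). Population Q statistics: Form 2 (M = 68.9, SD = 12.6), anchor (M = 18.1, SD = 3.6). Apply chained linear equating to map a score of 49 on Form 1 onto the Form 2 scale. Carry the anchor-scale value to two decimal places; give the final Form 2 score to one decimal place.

60.5

Form 1 → anchor (Population P): v = (3.7/14.8)(49 − 59.4) + 18.3 = 15.70
anchor → Form 2 (Population Q): y = (12.6/3.6)(15.70 − 18.1) + 68.9 = 60.5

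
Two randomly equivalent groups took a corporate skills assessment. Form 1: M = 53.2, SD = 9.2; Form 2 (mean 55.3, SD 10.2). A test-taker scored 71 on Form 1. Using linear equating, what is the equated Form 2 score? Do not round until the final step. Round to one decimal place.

75.0

Linear equating: y = (SD_Y/SD_X)(x − M_X) + M_Y
y = (10.2/9.2)(71 − 53.2) + 55.3
y = 1.108696 × 17.8 + 55.3 = 19.7348 + 55.3 = 75.0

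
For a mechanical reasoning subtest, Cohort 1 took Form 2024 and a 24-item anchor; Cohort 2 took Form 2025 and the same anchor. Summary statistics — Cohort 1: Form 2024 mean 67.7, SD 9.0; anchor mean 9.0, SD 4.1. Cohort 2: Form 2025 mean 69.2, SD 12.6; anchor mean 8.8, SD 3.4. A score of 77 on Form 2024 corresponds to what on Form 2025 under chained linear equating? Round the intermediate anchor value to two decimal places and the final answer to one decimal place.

85.7

Form 2024 → anchor (Cohort 1): v = (4.1/9.0)(77 − 67.7) + 9.0 = 13.24
anchor → Form 2025 (Cohort 2): y = (12.6/3.4)(13.24 − 8.8) + 69.2 = 85.7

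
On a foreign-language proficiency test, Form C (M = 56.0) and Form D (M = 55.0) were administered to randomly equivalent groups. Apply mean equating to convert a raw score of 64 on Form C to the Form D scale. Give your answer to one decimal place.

63.0

Mean equating: y = x + (M_Y − M_X) = 64 + (55.0 − 56.0) = 63.0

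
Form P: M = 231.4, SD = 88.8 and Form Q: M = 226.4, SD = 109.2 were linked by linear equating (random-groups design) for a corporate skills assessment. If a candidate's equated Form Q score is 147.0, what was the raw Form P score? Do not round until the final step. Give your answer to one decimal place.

166.8

Invert y = (SD_Y/SD_X)(x − M_X) + M_Y:
x = (SD_X/SD_Y)(y − M_Y) + M_X = (88.8/109.2)(147.0 − 226.4) + 231.4
x = 0.813187 × -79.400 + 231.4 = 166.8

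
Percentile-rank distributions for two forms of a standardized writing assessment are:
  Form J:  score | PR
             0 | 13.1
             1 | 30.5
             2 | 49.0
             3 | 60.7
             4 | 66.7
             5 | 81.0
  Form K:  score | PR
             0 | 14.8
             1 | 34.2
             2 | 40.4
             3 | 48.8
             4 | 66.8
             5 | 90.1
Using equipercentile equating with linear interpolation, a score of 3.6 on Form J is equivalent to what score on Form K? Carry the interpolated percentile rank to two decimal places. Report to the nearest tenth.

3.9

PR of 3.6 on Form J: 60.7 + (3.6 − 3)/(4 − 3) × (66.7 − 60.7) = 64.30
On Form K, PR 64.30 falls between score 3 (PR 48.8) and 4 (PR 66.8).
Interpolate: 3 + (64.30 − 48.8)/(66.8 − 48.8) × (4 − 3) = 3.9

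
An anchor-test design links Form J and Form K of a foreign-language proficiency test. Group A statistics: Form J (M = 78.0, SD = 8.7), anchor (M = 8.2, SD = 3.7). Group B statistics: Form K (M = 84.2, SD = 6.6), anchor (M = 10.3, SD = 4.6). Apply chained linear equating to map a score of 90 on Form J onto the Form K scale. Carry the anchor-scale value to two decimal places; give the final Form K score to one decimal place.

88.5

Form J → anchor (Group A): v = (3.7/8.7)(90 − 78.0) + 8.2 = 13.30
anchor → Form K (Group B): y = (6.6/4.6)(13.30 − 10.3) + 84.2 = 88.5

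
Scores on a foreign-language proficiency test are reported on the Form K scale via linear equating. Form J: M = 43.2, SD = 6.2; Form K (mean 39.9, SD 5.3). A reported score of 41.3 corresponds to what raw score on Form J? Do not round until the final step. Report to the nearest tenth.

Invert y = (SD_Y/SD_X)(x − M_X) + M_Y:
x = (SD_X/SD_Y)(y − M_Y) + M_X = (6.2/5.3)(41.3 − 39.9) + 43.2
x = 1.169811 × 1.400 + 43.2 = 44.8

44.8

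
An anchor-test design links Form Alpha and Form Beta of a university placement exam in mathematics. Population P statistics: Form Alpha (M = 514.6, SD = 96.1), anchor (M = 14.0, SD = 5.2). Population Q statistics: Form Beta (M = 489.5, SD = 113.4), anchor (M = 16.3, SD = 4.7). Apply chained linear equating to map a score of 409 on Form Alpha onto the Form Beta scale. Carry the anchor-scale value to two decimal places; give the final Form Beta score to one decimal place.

Form Alpha → anchor (Population P): v = (5.2/96.1)(409 − 514.6) + 14.0 = 8.29
anchor → Form Beta (Population Q): y = (113.4/4.7)(8.29 − 16.3) + 489.5 = 296.2

296.2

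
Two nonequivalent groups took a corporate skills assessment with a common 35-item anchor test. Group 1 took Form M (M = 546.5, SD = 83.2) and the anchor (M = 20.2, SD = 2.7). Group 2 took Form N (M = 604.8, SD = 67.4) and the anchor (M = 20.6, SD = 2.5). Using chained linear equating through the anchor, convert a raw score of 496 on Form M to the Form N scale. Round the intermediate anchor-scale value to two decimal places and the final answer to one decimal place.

549.8

Form M → anchor (Group 1): v = (2.7/83.2)(496 − 546.5) + 20.2 = 18.56
anchor → Form N (Group 2): y = (67.4/2.5)(18.56 − 20.6) + 604.8 = 549.8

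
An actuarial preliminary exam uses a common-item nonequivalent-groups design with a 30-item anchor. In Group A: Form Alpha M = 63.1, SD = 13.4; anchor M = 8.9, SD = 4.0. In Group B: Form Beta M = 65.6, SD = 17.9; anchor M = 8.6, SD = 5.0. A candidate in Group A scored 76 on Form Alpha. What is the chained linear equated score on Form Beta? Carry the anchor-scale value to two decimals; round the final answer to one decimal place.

80.5

Form Alpha → anchor (Group A): v = (4.0/13.4)(76 − 63.1) + 8.9 = 12.75
anchor → Form Beta (Group B): y = (17.9/5.0)(12.75 − 8.6) + 65.6 = 80.5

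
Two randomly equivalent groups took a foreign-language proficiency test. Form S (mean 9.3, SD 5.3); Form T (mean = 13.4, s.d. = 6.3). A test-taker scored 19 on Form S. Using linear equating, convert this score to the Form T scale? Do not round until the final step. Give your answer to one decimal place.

24.9

Linear equating: y = (SD_Y/SD_X)(x − M_X) + M_Y
y = (6.3/5.3)(19 − 9.3) + 13.4
y = 1.188679 × 9.7 + 13.4 = 11.5302 + 13.4 = 24.9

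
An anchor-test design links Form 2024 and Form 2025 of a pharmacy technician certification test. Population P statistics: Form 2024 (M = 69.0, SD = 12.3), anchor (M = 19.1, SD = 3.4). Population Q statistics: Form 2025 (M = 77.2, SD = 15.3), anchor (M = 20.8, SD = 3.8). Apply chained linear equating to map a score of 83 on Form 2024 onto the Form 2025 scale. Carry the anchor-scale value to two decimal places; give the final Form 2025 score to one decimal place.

85.9

Form 2024 → anchor (Population P): v = (3.4/12.3)(83 − 69.0) + 19.1 = 22.97
anchor → Form 2025 (Population Q): y = (15.3/3.8)(22.97 − 20.8) + 77.2 = 85.9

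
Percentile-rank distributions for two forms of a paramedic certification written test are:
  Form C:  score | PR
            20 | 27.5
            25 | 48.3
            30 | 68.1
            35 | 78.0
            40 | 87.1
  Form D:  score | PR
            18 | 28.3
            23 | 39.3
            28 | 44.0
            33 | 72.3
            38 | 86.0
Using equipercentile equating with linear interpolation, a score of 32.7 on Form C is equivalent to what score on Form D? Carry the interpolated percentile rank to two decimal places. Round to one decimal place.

33.4

PR of 32.7 on Form C: 68.1 + (32.7 − 30)/(35 − 30) × (78.0 − 68.1) = 73.45
On Form D, PR 73.45 falls between score 33 (PR 72.3) and 38 (PR 86.0).
Interpolate: 33 + (73.45 − 72.3)/(86.0 − 72.3) × (38 − 33) = 33.4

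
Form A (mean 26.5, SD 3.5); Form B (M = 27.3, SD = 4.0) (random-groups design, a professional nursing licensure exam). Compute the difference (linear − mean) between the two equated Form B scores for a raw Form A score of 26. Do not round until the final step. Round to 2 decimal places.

Mean-equated: 26 + (27.3 − 26.5) = 26.80
Linear-equated: (4.0/3.5)(26 − 26.5) + 27.3 = 26.729
Difference = 26.729 − 26.80 = -0.07

-0.07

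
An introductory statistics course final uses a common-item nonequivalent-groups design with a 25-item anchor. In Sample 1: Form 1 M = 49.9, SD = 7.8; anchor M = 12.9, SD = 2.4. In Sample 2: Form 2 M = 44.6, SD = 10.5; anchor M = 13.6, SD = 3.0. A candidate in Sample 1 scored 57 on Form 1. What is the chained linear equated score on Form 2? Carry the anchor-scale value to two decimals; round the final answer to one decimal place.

Form 1 → anchor (Sample 1): v = (2.4/7.8)(57 − 49.9) + 12.9 = 15.08
anchor → Form 2 (Sample 2): y = (10.5/3.0)(15.08 − 13.6) + 44.6 = 49.8

49.8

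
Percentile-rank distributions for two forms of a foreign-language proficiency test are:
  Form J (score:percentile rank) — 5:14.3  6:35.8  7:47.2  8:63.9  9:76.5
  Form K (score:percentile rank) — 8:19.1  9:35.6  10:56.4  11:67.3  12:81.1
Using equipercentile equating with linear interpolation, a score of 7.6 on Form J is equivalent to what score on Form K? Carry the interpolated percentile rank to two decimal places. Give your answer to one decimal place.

10.1

PR of 7.6 on Form J: 47.2 + (7.6 − 7)/(8 − 7) × (63.9 − 47.2) = 57.22
On Form K, PR 57.22 falls between score 10 (PR 56.4) and 11 (PR 67.3).
Interpolate: 10 + (57.22 − 56.4)/(67.3 − 56.4) × (11 − 10) = 10.1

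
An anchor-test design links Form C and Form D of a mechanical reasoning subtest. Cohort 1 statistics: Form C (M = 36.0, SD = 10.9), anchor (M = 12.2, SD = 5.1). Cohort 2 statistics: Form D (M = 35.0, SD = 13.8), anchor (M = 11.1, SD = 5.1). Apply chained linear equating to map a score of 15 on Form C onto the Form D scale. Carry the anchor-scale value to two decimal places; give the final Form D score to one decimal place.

Form C → anchor (Cohort 1): v = (5.1/10.9)(15 − 36.0) + 12.2 = 2.37
anchor → Form D (Cohort 2): y = (13.8/5.1)(2.37 − 11.1) + 35.0 = 11.4

11.4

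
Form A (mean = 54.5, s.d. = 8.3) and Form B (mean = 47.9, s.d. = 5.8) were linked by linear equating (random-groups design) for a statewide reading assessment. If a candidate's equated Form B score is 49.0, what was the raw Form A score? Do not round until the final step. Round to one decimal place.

56.1

Invert y = (SD_Y/SD_X)(x − M_X) + M_Y:
x = (SD_X/SD_Y)(y − M_Y) + M_X = (8.3/5.8)(49.0 − 47.9) + 54.5
x = 1.431034 × 1.100 + 54.5 = 56.1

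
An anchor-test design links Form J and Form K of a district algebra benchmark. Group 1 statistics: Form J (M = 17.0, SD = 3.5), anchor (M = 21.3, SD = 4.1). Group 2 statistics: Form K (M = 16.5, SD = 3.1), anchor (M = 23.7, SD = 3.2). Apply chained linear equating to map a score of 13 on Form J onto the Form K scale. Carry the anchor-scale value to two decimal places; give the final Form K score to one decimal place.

9.6

Form J → anchor (Group 1): v = (4.1/3.5)(13 − 17.0) + 21.3 = 16.61
anchor → Form K (Group 2): y = (3.1/3.2)(16.61 − 23.7) + 16.5 = 9.6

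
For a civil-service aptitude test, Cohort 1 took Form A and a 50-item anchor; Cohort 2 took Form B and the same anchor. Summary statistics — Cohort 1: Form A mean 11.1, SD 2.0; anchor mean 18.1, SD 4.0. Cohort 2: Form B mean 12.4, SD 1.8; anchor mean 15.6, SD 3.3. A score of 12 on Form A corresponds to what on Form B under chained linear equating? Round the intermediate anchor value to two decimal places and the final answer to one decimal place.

Form A → anchor (Cohort 1): v = (4.0/2.0)(12 − 11.1) + 18.1 = 19.90
anchor → Form B (Cohort 2): y = (1.8/3.3)(19.90 − 15.6) + 12.4 = 14.7

14.7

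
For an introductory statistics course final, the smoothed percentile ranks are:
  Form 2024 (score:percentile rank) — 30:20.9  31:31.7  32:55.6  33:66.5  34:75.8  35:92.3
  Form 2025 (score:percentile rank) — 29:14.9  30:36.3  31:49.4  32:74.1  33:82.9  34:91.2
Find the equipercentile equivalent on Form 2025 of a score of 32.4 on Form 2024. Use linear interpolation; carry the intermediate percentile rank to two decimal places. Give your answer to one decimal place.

PR of 32.4 on Form 2024: 55.6 + (32.4 − 32)/(33 − 32) × (66.5 − 55.6) = 59.96
On Form 2025, PR 59.96 falls between score 31 (PR 49.4) and 32 (PR 74.1).
Interpolate: 31 + (59.96 − 49.4)/(74.1 − 49.4) × (32 − 31) = 31.4

31.4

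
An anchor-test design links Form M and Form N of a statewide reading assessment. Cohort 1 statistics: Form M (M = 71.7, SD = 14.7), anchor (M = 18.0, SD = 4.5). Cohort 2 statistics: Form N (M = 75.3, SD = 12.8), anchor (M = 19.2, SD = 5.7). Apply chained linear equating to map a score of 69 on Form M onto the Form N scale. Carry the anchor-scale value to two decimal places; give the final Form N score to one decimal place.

70.7

Form M → anchor (Cohort 1): v = (4.5/14.7)(69 − 71.7) + 18.0 = 17.17
anchor → Form N (Cohort 2): y = (12.8/5.7)(17.17 − 19.2) + 75.3 = 70.7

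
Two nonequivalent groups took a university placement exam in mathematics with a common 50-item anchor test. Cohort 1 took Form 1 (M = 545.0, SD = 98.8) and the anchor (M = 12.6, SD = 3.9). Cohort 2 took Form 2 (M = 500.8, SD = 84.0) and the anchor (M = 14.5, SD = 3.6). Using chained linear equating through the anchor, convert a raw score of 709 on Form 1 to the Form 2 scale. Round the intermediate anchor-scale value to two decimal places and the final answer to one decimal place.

607.4

Form 1 → anchor (Cohort 1): v = (3.9/98.8)(709 − 545.0) + 12.6 = 19.07
anchor → Form 2 (Cohort 2): y = (84.0/3.6)(19.07 − 14.5) + 500.8 = 607.4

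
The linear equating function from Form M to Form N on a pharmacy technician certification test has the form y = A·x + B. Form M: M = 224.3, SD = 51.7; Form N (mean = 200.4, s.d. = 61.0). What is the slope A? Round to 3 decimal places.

1.180

A = SD_Y / SD_X = 61.0 / 51.7 = 1.180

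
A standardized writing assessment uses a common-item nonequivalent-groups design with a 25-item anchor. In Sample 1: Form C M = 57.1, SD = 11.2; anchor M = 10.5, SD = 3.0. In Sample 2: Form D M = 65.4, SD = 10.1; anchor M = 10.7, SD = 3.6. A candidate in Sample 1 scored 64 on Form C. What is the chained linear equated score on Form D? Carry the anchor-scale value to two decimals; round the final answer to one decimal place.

70.0

Form C → anchor (Sample 1): v = (3.0/11.2)(64 − 57.1) + 10.5 = 12.35
anchor → Form D (Sample 2): y = (10.1/3.6)(12.35 − 10.7) + 65.4 = 70.0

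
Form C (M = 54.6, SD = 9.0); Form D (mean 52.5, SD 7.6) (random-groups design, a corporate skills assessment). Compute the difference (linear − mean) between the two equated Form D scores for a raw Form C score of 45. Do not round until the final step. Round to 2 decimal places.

Mean-equated: 45 + (52.5 − 54.6) = 42.90
Linear-equated: (7.6/9.0)(45 − 54.6) + 52.5 = 44.393
Difference = 44.393 − 42.90 = 1.49

1.49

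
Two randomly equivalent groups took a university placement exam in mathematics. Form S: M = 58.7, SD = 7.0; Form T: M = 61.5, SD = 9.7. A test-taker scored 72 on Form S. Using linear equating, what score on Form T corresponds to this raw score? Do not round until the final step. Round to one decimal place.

79.9

Linear equating: y = (SD_Y/SD_X)(x − M_X) + M_Y
y = (9.7/7.0)(72 − 58.7) + 61.5
y = 1.385714 × 13.3 + 61.5 = 18.4300 + 61.5 = 79.9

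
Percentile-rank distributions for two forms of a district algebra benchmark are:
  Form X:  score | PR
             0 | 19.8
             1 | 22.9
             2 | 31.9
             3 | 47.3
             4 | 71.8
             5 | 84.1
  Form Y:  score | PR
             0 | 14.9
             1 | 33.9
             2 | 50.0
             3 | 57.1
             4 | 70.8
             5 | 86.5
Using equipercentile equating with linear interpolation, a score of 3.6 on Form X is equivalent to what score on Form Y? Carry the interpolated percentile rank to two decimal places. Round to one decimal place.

PR of 3.6 on Form X: 47.3 + (3.6 − 3)/(4 − 3) × (71.8 − 47.3) = 62.00
On Form Y, PR 62.00 falls between score 3 (PR 57.1) and 4 (PR 70.8).
Interpolate: 3 + (62.00 − 57.1)/(70.8 − 57.1) × (4 − 3) = 3.4

3.4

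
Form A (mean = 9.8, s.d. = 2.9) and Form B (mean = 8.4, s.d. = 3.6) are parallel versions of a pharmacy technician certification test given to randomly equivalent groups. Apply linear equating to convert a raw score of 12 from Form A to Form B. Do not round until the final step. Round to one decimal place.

11.1

Linear equating: y = (SD_Y/SD_X)(x − M_X) + M_Y
y = (3.6/2.9)(12 − 9.8) + 8.4
y = 1.241379 × 2.2 + 8.4 = 2.7310 + 8.4 = 11.1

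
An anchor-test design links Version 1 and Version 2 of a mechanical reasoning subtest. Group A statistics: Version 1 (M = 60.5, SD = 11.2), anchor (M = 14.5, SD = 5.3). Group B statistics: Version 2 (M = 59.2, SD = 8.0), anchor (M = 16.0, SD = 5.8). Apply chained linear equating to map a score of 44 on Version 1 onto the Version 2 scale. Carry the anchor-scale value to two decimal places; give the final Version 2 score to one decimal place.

Version 1 → anchor (Group A): v = (5.3/11.2)(44 − 60.5) + 14.5 = 6.69
anchor → Version 2 (Group B): y = (8.0/5.8)(6.69 − 16.0) + 59.2 = 46.4

46.4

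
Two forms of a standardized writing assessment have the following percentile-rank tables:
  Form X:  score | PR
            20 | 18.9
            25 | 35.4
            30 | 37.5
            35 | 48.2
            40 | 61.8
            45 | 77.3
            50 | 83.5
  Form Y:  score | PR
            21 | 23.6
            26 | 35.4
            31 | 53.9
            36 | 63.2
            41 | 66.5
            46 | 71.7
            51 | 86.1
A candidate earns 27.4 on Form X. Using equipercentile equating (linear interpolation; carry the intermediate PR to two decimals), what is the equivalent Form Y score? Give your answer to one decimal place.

26.3

PR of 27.4 on Form X: 35.4 + (27.4 − 25)/(30 − 25) × (37.5 − 35.4) = 36.41
On Form Y, PR 36.41 falls between score 26 (PR 35.4) and 31 (PR 53.9).
Interpolate: 26 + (36.41 − 35.4)/(53.9 − 35.4) × (31 − 26) = 26.3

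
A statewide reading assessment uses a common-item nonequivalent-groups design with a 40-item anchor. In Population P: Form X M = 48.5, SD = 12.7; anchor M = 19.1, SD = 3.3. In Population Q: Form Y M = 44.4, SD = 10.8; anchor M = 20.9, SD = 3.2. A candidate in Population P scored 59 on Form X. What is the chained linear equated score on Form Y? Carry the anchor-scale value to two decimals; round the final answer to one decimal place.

47.5

Form X → anchor (Population P): v = (3.3/12.7)(59 − 48.5) + 19.1 = 21.83
anchor → Form Y (Population Q): y = (10.8/3.2)(21.83 − 20.9) + 44.4 = 47.5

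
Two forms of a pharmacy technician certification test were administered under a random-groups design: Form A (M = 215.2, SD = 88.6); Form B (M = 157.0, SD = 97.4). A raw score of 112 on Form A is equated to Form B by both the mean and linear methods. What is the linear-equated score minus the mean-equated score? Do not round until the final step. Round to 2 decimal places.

Mean-equated: 112 + (157.0 − 215.2) = 53.80
Linear-equated: (97.4/88.6)(112 − 215.2) + 157.0 = 43.550
Difference = 43.550 − 53.80 = -10.25

-10.25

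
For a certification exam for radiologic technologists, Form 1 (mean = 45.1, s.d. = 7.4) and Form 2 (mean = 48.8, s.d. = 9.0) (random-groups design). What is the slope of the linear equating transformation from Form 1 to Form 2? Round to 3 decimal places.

1.216

A = SD_Y / SD_X = 9.0 / 7.4 = 1.216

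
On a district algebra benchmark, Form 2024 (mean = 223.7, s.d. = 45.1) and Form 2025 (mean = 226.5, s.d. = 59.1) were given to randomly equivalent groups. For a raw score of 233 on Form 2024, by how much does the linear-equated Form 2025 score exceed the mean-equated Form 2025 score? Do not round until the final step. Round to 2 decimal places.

Mean-equated: 233 + (226.5 − 223.7) = 235.80
Linear-equated: (59.1/45.1)(233 − 223.7) + 226.5 = 238.687
Difference = 238.687 − 235.80 = 2.89

2.89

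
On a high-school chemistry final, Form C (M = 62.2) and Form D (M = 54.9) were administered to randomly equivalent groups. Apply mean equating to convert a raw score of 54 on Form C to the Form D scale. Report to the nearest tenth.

Mean equating: y = x + (M_Y − M_X) = 54 + (54.9 − 62.2) = 46.7

46.7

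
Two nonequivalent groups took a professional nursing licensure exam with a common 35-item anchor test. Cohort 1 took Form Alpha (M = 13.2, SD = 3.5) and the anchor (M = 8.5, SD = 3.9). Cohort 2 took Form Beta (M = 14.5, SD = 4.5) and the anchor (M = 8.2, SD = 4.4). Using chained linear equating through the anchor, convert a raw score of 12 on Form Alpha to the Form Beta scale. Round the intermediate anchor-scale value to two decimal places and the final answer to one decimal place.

13.4

Form Alpha → anchor (Cohort 1): v = (3.9/3.5)(12 − 13.2) + 8.5 = 7.16
anchor → Form Beta (Cohort 2): y = (4.5/4.4)(7.16 − 8.2) + 14.5 = 13.4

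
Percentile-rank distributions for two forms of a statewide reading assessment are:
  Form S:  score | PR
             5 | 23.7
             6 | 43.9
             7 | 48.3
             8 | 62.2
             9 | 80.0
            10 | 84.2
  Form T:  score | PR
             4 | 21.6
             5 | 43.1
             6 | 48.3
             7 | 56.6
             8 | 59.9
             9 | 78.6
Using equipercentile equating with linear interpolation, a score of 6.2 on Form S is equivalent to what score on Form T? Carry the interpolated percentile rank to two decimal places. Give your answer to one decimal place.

5.3

PR of 6.2 on Form S: 43.9 + (6.2 − 6)/(7 − 6) × (48.3 − 43.9) = 44.78
On Form T, PR 44.78 falls between score 5 (PR 43.1) and 6 (PR 48.3).
Interpolate: 5 + (44.78 − 43.1)/(48.3 − 43.1) × (6 − 5) = 5.3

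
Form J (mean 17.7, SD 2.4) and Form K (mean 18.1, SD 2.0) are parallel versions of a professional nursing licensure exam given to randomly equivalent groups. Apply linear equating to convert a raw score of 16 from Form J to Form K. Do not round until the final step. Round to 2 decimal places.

Linear equating: y = (SD_Y/SD_X)(x − M_X) + M_Y
y = (2.0/2.4)(16 − 17.7) + 18.1
y = 0.833333 × -1.7 + 18.1 = -1.4167 + 18.1 = 16.68

16.68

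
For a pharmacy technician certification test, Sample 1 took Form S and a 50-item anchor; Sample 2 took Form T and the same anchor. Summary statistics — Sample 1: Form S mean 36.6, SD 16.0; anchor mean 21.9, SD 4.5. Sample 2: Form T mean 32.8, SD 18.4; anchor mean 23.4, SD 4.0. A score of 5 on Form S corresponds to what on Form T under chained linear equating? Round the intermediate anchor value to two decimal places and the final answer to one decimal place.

-15.0

Form S → anchor (Sample 1): v = (4.5/16.0)(5 − 36.6) + 21.9 = 13.01
anchor → Form T (Sample 2): y = (18.4/4.0)(13.01 − 23.4) + 32.8 = -15.0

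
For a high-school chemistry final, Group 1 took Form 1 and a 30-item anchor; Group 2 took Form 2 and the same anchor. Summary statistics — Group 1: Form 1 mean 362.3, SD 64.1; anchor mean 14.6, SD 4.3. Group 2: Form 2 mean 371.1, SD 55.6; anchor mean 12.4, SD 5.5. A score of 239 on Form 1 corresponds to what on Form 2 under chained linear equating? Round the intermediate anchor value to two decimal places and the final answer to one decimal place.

Form 1 → anchor (Group 1): v = (4.3/64.1)(239 − 362.3) + 14.6 = 6.33
anchor → Form 2 (Group 2): y = (55.6/5.5)(6.33 − 12.4) + 371.1 = 309.7

309.7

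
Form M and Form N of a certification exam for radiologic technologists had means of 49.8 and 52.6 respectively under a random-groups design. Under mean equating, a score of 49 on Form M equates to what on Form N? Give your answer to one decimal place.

51.8

Mean equating: y = x + (M_Y − M_X) = 49 + (52.6 − 49.8) = 51.8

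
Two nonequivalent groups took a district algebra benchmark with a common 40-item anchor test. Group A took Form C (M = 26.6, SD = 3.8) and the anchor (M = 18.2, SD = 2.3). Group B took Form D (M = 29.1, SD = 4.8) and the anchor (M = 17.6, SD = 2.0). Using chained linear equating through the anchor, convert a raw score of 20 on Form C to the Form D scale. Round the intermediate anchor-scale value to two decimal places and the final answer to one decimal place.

21.0

Form C → anchor (Group A): v = (2.3/3.8)(20 − 26.6) + 18.2 = 14.21
anchor → Form D (Group B): y = (4.8/2.0)(14.21 − 17.6) + 29.1 = 21.0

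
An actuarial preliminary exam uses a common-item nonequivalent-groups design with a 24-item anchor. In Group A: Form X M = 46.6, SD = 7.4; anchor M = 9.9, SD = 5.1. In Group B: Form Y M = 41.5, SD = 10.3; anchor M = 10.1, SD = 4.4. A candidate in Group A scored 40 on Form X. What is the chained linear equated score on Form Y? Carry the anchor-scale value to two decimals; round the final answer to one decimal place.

30.4

Form X → anchor (Group A): v = (5.1/7.4)(40 − 46.6) + 9.9 = 5.35
anchor → Form Y (Group B): y = (10.3/4.4)(5.35 − 10.1) + 41.5 = 30.4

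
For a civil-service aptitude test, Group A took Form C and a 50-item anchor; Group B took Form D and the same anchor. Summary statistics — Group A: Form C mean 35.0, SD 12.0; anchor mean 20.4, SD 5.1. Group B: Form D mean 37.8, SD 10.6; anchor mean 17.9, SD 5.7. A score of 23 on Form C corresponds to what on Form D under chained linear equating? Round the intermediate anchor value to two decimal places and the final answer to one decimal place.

Form C → anchor (Group A): v = (5.1/12.0)(23 − 35.0) + 20.4 = 15.30
anchor → Form D (Group B): y = (10.6/5.7)(15.30 − 17.9) + 37.8 = 33.0

33.0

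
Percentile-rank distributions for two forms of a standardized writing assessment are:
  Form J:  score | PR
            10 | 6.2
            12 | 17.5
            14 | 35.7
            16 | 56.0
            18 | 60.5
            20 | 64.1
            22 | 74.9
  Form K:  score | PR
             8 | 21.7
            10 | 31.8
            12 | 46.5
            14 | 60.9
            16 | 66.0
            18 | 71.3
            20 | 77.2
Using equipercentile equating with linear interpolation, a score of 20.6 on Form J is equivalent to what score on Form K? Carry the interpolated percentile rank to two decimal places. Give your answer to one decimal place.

16.5

PR of 20.6 on Form J: 64.1 + (20.6 − 20)/(22 − 20) × (74.9 − 64.1) = 67.34
On Form K, PR 67.34 falls between score 16 (PR 66.0) and 18 (PR 71.3).
Interpolate: 16 + (67.34 − 66.0)/(71.3 − 66.0) × (18 − 16) = 16.5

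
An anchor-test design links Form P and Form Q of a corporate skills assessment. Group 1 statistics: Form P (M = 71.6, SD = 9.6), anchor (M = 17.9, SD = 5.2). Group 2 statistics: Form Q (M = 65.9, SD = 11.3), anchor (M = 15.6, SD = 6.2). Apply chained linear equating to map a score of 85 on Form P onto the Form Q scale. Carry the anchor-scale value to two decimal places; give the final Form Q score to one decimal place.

Form P → anchor (Group 1): v = (5.2/9.6)(85 − 71.6) + 17.9 = 25.16
anchor → Form Q (Group 2): y = (11.3/6.2)(25.16 − 15.6) + 65.9 = 83.3

83.3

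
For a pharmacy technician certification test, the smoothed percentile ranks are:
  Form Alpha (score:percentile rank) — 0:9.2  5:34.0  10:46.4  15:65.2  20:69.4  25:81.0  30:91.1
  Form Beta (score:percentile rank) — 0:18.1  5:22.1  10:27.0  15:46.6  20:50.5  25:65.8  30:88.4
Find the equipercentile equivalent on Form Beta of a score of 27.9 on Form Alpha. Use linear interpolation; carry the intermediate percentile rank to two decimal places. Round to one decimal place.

PR of 27.9 on Form Alpha: 81.0 + (27.9 − 25)/(30 − 25) × (91.1 − 81.0) = 86.86
On Form Beta, PR 86.86 falls between score 25 (PR 65.8) and 30 (PR 88.4).
Interpolate: 25 + (86.86 − 65.8)/(88.4 − 65.8) × (30 − 25) = 29.7

29.7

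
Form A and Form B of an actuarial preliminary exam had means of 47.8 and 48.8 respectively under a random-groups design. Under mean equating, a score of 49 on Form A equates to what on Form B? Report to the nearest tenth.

50.0

Mean equating: y = x + (M_Y − M_X) = 49 + (48.8 − 47.8) = 50.0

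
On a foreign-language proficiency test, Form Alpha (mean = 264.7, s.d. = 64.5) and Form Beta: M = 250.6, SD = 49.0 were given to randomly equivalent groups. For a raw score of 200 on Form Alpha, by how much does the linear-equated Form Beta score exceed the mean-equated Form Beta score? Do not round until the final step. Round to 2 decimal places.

Mean-equated: 200 + (250.6 − 264.7) = 185.90
Linear-equated: (49.0/64.5)(200 − 264.7) + 250.6 = 201.448
Difference = 201.448 − 185.90 = 15.55

15.55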